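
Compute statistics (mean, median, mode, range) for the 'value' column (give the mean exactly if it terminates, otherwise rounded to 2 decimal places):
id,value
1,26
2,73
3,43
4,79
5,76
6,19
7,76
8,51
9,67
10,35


Data: [26, 73, 43, 79, 76, 19, 76, 51, 67, 35]
Count: 10
Sum: 545
Mean: 545/10 = 54.5
Sorted: [19, 26, 35, 43, 51, 67, 73, 76, 76, 79]
Median: 59.0
Mode: 76 (2 times)
Range: 79 - 19 = 60
Min: 19, Max: 79

mean=54.5, median=59.0, mode=76, range=60


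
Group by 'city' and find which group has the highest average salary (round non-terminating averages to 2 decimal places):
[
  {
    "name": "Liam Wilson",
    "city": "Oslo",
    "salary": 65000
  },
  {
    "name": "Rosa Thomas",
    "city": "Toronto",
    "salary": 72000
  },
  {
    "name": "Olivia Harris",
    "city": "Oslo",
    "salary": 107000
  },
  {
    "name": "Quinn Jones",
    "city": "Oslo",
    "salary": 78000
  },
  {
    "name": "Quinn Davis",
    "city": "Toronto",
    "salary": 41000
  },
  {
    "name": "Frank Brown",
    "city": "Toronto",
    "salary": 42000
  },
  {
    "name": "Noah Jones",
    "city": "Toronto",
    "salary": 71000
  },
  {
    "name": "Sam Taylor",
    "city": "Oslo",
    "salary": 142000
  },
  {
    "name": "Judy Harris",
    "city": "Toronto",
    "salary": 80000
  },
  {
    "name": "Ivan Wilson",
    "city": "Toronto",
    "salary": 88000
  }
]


Group by: city

Groups:
  Oslo: 4 people, avg salary = 392000/4 = $98000
  Toronto: 6 people, avg salary = 394000/6 ≈ $65666.67

Highest average salary: Oslo ($98000)

Oslo ($98000)


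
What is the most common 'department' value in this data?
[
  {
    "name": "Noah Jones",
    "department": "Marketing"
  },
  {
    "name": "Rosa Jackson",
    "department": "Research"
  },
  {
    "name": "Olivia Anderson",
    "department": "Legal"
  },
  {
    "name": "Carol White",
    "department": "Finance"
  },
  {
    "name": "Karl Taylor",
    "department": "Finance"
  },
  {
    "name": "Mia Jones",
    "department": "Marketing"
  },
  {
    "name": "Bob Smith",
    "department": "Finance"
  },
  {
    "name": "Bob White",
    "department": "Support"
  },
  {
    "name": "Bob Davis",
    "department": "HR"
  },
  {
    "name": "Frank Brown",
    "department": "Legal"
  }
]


Counting 'department' values across 10 records:

  Finance: 3 ###
  Marketing: 2 ##
  Legal: 2 ##
  Research: 1 #
  Support: 1 #
  HR: 1 #

Most common: Finance (3 times)

Finance (3 times)


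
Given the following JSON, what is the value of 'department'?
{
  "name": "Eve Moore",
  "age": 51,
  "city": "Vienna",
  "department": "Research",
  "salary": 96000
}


Looking up field 'department'
Value: Research

Research


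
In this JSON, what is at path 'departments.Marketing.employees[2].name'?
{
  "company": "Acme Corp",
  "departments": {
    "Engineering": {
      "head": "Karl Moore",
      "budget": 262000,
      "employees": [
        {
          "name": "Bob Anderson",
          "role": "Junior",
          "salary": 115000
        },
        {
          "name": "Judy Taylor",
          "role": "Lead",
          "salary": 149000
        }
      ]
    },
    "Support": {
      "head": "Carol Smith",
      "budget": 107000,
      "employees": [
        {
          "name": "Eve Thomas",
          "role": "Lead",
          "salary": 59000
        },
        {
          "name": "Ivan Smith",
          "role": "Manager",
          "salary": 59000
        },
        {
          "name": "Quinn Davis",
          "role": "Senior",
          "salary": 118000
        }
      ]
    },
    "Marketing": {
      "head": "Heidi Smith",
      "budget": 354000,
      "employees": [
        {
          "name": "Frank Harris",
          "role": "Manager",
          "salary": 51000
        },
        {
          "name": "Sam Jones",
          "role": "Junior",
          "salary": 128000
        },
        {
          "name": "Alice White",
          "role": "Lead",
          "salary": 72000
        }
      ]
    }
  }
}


Path: departments.Marketing.employees[2].name

Navigate:
  -> departments
  -> Marketing
  -> employees[2].name = 'Alice White'

Alice White


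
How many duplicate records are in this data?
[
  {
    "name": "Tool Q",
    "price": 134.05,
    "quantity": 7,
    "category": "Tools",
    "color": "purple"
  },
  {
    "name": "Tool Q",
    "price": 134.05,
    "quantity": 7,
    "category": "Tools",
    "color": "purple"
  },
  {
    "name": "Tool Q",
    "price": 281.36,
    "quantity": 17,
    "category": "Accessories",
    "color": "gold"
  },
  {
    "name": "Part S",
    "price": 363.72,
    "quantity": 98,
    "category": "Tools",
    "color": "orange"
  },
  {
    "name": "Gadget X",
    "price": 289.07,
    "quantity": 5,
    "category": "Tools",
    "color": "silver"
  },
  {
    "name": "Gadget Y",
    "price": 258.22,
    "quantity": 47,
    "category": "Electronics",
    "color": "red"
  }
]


Checking 6 records for duplicates:

  Row 1: Tool Q ($134.05, qty 7)
  Row 2: Tool Q ($134.05, qty 7) <-- DUPLICATE
  Row 3: Tool Q ($281.36, qty 17)
  Row 4: Part S ($363.72, qty 98)
  Row 5: Gadget X ($289.07, qty 5)
  Row 6: Gadget Y ($258.22, qty 47)

Duplicates found: 1
Unique records: 5

1 duplicates, 5 unique


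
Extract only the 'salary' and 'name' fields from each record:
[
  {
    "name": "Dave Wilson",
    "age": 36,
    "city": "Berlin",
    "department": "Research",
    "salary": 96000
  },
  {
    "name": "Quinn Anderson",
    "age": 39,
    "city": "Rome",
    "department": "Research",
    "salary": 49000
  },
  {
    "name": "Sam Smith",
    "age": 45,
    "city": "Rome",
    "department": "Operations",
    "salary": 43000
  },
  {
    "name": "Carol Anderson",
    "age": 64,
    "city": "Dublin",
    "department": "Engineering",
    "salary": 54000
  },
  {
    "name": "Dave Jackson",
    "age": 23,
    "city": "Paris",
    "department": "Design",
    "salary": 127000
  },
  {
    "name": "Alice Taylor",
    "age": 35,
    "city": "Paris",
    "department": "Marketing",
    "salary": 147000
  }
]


Original: 6 records with fields: name, age, city, department, salary
Keep: ['salary', 'name']
Drop: ['age', 'city', 'department']
Result: 6 records, 2 fields each

[
  {
    "salary": 96000,
    "name": "Dave Wilson"
  },
  {
    "salary": 49000,
    "name": "Quinn Anderson"
  },
  {
    "salary": 43000,
    "name": "Sam Smith"
  },
  {
    "salary": 54000,
    "name": "Carol Anderson"
  },
  {
    "salary": 127000,
    "name": "Dave Jackson"
  },
  {
    "salary": 147000,
    "name": "Alice Taylor"
  }
]


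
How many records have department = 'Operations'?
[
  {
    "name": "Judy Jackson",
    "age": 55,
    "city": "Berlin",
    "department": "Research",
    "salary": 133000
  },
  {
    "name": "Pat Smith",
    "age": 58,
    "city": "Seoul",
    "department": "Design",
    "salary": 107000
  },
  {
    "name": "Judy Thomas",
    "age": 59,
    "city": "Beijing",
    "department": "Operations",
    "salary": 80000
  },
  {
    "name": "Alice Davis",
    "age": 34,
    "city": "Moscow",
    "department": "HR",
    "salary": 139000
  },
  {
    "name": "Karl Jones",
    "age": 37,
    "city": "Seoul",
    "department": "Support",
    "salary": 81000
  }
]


Data: 5 records
Condition: department = 'Operations'

Checking each record:
  Judy Jackson: Research
  Pat Smith: Design
  Judy Thomas: Operations MATCH
  Alice Davis: HR
  Karl Jones: Support

Count: 1

1


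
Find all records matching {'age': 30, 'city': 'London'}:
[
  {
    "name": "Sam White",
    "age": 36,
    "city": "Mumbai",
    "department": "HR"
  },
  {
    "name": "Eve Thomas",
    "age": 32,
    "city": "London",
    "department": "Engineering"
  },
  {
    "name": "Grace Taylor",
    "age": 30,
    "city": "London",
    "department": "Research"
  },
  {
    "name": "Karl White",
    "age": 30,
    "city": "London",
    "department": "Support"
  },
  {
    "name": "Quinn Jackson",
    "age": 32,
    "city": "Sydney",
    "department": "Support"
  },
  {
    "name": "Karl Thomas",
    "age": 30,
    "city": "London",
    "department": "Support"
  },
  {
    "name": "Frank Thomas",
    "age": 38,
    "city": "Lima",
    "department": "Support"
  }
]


Search criteria: {'age': 30, 'city': 'London'}

Checking 7 records:
  Sam White: {age: 36, city: Mumbai}
  Eve Thomas: {age: 32, city: London}
  Grace Taylor: {age: 30, city: London} <-- MATCH
  Karl White: {age: 30, city: London} <-- MATCH
  Quinn Jackson: {age: 32, city: Sydney}
  Karl Thomas: {age: 30, city: London} <-- MATCH
  Frank Thomas: {age: 38, city: Lima}

Matches: ["Grace Taylor", "Karl White", "Karl Thomas"]

["Grace Taylor", "Karl White", "Karl Thomas"]


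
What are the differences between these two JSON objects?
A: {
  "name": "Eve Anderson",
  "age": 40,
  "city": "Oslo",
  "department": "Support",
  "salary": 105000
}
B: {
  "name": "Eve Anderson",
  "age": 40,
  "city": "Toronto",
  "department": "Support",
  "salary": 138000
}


Comparing each field (in key order):
  name: same
  age: same
  city: DIFFERENT
  department: same
  salary: DIFFERENT
Differences:
  city: Oslo -> Toronto
  salary: 105000 -> 138000

2 field(s) changed

2 changes: city, salary


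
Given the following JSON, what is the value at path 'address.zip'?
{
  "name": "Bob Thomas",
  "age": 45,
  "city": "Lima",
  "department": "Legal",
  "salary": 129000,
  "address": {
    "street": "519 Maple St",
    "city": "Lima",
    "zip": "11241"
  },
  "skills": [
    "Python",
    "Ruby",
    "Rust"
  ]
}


Query: address.zip
Path: address -> zip
Value: 11241

11241


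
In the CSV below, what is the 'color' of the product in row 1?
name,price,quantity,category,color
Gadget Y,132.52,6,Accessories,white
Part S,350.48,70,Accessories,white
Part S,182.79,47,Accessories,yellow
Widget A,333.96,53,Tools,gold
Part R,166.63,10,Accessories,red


Query: Row 1 ('Gadget Y'), column 'color'
Value: white

white


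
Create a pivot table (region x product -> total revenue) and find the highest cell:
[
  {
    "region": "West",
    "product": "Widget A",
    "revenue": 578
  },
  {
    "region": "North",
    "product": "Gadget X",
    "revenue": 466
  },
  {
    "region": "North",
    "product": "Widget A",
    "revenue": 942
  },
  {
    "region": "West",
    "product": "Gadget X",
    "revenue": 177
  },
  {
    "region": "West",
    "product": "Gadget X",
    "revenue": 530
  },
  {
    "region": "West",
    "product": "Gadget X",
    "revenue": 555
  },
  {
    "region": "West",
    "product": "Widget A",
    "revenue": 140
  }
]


Pivot: region (rows) x product (columns) -> total revenue

     Gadget X      Widget A    
North          466           942  
West          1262           718  

Highest: West / Gadget X = $1262

West / Gadget X = $1262


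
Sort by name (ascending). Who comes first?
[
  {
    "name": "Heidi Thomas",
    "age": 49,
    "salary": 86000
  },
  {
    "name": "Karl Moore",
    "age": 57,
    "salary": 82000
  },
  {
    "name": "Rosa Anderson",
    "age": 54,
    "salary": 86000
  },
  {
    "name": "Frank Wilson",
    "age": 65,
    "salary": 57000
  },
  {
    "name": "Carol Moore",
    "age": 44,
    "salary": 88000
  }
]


Sort by: name (ascending)

Sorted order:
  1. Carol Moore (name = Carol Moore)
  2. Frank Wilson (name = Frank Wilson)
  3. Heidi Thomas (name = Heidi Thomas)
  4. Karl Moore (name = Karl Moore)
  5. Rosa Anderson (name = Rosa Anderson)

First: Carol Moore

Carol Moore


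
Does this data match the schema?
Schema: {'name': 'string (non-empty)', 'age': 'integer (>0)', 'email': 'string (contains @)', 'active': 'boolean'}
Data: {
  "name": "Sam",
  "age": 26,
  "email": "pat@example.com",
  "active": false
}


Validating each field against schema:
  name: OK (non-empty string)
  age: OK (positive integer)
  email: OK (string with @)
  active: OK (boolean)

Result: VALID

VALID


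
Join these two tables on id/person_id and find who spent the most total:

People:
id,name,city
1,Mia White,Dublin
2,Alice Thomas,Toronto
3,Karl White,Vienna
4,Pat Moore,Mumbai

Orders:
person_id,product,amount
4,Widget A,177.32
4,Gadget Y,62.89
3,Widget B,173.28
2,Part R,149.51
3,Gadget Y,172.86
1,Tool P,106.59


Join on: people.id = orders.person_id

Joined rows:
  Pat Moore (Mumbai) bought Widget A for $177.32
  Pat Moore (Mumbai) bought Gadget Y for $62.89
  Karl White (Vienna) bought Widget B for $173.28
  Alice Thomas (Toronto) bought Part R for $149.51
  Karl White (Vienna) bought Gadget Y for $172.86
  Mia White (Dublin) bought Tool P for $106.59

Total per person:
  Karl White: $346.14
  Pat Moore: $240.21
  Alice Thomas: $149.51
  Mia White: $106.59

Top spender: Karl White ($346.14)

Karl White ($346.14)


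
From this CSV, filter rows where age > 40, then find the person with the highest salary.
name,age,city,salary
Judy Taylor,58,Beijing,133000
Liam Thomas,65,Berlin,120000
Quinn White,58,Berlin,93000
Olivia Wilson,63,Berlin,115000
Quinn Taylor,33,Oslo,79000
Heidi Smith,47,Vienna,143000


Filter: age > 40
Sort by: salary (descending)

Filtered records (5):
  Heidi Smith, age 47, salary $143000
  Judy Taylor, age 58, salary $133000
  Liam Thomas, age 65, salary $120000
  Olivia Wilson, age 63, salary $115000
  Quinn White, age 58, salary $93000

Highest salary: Heidi Smith ($143000)

Heidi Smith


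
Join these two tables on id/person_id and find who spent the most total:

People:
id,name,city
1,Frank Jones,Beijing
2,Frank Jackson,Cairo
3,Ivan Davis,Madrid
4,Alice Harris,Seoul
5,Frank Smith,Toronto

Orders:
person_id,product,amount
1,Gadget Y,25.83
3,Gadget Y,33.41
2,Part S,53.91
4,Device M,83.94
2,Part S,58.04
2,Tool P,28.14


Join on: people.id = orders.person_id

Joined rows:
  Frank Jones (Beijing) bought Gadget Y for $25.83
  Ivan Davis (Madrid) bought Gadget Y for $33.41
  Frank Jackson (Cairo) bought Part S for $53.91
  Alice Harris (Seoul) bought Device M for $83.94
  Frank Jackson (Cairo) bought Part S for $58.04
  Frank Jackson (Cairo) bought Tool P for $28.14

Total per person:
  Frank Jackson: $140.09
  Alice Harris: $83.94
  Ivan Davis: $33.41
  Frank Jones: $25.83

Top spender: Frank Jackson ($140.09)

Frank Jackson ($140.09)


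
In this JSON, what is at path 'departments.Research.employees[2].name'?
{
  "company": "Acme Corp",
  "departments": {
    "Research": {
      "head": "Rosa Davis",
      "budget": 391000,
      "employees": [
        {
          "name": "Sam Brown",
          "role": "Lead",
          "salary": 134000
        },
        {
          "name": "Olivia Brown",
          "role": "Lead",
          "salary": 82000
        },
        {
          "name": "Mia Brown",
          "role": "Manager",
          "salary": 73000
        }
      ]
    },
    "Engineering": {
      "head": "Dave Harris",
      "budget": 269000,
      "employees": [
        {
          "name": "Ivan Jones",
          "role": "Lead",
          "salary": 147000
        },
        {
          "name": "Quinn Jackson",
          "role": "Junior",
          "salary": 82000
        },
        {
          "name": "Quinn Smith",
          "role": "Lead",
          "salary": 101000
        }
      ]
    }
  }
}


Path: departments.Research.employees[2].name

Navigate:
  -> departments
  -> Research
  -> employees[2].name = 'Mia Brown'

Mia Brown


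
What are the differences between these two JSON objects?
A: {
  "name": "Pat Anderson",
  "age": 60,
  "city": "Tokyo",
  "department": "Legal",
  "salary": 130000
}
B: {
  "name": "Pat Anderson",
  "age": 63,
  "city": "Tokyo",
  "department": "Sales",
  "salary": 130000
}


Comparing each field (in key order):
  name: same
  age: DIFFERENT
  city: same
  department: DIFFERENT
  salary: same
Differences:
  age: 60 -> 63
  department: Legal -> Sales

2 field(s) changed

2 changes: age, department


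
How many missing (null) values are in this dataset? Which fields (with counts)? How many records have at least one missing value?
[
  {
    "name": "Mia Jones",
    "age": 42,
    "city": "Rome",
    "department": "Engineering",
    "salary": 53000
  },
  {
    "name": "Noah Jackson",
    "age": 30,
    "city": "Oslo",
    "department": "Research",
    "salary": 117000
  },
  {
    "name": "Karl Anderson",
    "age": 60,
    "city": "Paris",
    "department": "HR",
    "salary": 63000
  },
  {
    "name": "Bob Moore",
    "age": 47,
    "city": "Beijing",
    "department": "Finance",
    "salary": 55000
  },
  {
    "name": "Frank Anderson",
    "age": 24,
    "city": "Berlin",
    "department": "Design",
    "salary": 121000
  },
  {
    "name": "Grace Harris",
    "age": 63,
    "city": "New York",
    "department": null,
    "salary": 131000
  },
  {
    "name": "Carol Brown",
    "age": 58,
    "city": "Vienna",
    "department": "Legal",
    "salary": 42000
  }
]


Checking for missing (null) values in 7 records:

  Mia Jones: complete
  Noah Jackson: complete
  Karl Anderson: complete
  Bob Moore: complete
  Frank Anderson: complete
  Grace Harris: department
  Carol Brown: complete

Per field:
  name: 0 missing
  age: 0 missing
  city: 0 missing
  department: 1 missing
  salary: 0 missing

Total missing values: 1
Records with any missing: 1

1 missing values (department: 1); 1 incomplete records


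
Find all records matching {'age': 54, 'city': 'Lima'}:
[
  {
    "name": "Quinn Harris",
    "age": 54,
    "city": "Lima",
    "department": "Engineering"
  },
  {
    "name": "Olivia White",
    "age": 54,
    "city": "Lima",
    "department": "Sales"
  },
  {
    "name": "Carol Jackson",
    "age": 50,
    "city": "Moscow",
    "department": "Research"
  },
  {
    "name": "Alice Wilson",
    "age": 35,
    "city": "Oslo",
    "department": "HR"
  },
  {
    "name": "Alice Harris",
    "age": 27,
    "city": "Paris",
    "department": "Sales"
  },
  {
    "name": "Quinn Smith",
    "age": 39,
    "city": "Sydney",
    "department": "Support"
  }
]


Search criteria: {'age': 54, 'city': 'Lima'}

Checking 6 records:
  Quinn Harris: {age: 54, city: Lima} <-- MATCH
  Olivia White: {age: 54, city: Lima} <-- MATCH
  Carol Jackson: {age: 50, city: Moscow}
  Alice Wilson: {age: 35, city: Oslo}
  Alice Harris: {age: 27, city: Paris}
  Quinn Smith: {age: 39, city: Sydney}

Matches: ["Quinn Harris", "Olivia White"]

["Quinn Harris", "Olivia White"]


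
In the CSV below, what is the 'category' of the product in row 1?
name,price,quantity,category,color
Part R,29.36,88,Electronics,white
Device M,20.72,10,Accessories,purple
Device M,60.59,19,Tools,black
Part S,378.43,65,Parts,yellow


Query: Row 1 ('Part R'), column 'category'
Value: Electronics

Electronics


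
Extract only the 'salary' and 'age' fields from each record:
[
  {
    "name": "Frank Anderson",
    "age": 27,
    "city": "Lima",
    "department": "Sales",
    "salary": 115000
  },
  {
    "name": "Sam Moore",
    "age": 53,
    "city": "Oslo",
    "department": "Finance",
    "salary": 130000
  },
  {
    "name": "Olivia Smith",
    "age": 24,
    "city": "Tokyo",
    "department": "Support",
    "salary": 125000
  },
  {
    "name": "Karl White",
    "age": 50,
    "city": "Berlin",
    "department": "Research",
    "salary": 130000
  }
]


Original: 4 records with fields: name, age, city, department, salary
Keep: ['salary', 'age']
Drop: ['name', 'city', 'department']
Result: 4 records, 2 fields each

[
  {
    "salary": 115000,
    "age": 27
  },
  {
    "salary": 130000,
    "age": 53
  },
  {
    "salary": 125000,
    "age": 24
  },
  {
    "salary": 130000,
    "age": 50
  }
]


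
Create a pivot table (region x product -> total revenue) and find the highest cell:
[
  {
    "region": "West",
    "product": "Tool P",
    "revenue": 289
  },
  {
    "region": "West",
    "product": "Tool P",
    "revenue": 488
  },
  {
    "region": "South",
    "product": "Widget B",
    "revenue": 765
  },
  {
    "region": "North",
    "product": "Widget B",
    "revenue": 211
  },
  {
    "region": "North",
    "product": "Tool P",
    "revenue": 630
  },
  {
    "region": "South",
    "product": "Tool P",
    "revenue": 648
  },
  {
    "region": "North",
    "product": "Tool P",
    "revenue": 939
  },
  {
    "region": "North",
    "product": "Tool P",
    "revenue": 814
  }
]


Pivot: region (rows) x product (columns) -> total revenue

     Tool P        Widget B    
North         2383           211  
South          648           765  
West           777             0  

Highest: North / Tool P = $2383

North / Tool P = $2383


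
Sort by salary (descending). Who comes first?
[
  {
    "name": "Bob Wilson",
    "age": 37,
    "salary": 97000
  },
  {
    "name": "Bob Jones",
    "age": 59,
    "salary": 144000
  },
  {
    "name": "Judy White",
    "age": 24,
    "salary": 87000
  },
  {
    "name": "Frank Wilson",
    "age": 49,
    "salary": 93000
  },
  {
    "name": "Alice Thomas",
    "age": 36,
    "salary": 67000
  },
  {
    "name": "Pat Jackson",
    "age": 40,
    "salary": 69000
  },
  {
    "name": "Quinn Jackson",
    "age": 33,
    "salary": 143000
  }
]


Sort by: salary (descending)

Sorted order:
  1. Bob Jones (salary = 144000)
  2. Quinn Jackson (salary = 143000)
  3. Bob Wilson (salary = 97000)
  4. Frank Wilson (salary = 93000)
  5. Judy White (salary = 87000)
  6. Pat Jackson (salary = 69000)
  7. Alice Thomas (salary = 67000)

First: Bob Jones

Bob Jones


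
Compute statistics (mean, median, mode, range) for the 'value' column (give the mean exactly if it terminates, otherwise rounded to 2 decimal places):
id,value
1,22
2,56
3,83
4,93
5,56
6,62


Data: [22, 56, 83, 93, 56, 62]
Count: 6
Sum: 372
Mean: 372/6 = 62
Sorted: [22, 56, 56, 62, 83, 93]
Median: 59.0
Mode: 56 (2 times)
Range: 93 - 22 = 71
Min: 22, Max: 93

mean=62, median=59.0, mode=56, range=71


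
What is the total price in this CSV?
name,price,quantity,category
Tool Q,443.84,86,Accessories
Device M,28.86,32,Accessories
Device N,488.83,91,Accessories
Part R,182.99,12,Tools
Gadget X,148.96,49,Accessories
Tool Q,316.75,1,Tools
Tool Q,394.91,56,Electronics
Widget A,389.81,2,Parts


Computing total price:
Values: [443.84, 28.86, 488.83, 182.99, 148.96, 316.75, 394.91, 389.81]
Sum = 2394.95

2394.95


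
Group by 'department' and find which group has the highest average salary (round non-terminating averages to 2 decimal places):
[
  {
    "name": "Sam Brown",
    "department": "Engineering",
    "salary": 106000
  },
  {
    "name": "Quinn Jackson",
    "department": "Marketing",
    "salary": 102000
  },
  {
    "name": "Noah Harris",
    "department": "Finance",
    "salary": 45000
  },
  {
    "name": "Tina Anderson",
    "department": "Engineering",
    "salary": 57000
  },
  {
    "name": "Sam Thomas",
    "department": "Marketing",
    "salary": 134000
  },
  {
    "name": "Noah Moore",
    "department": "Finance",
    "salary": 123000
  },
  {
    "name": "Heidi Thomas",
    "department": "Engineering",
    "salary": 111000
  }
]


Group by: department

Groups:
  Engineering: 3 people, avg salary = 274000/3 ≈ $91333.33
  Finance: 2 people, avg salary = 168000/2 = $84000
  Marketing: 2 people, avg salary = 236000/2 = $118000

Highest average salary: Marketing ($118000)

Marketing ($118000)


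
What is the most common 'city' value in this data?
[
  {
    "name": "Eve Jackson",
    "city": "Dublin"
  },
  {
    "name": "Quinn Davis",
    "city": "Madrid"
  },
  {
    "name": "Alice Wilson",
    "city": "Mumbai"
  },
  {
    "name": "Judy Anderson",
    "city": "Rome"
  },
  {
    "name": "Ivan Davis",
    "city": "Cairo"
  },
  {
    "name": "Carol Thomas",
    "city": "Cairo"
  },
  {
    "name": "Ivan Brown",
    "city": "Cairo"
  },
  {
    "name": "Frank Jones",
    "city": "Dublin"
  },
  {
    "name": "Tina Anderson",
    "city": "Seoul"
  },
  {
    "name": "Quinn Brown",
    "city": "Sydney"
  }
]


Counting 'city' values across 10 records:

  Cairo: 3 ###
  Dublin: 2 ##
  Madrid: 1 #
  Mumbai: 1 #
  Rome: 1 #
  Seoul: 1 #
  Sydney: 1 #

Most common: Cairo (3 times)

Cairo (3 times)


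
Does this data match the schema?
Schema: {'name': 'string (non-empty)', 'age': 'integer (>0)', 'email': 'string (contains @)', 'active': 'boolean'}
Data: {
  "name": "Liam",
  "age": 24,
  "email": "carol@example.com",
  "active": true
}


Validating each field against schema:
  name: OK (non-empty string)
  age: OK (positive integer)
  email: OK (string with @)
  active: OK (boolean)

Result: VALID

VALID


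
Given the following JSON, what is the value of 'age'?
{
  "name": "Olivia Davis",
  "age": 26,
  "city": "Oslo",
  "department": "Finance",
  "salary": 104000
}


Looking up field 'age'
Value: 26

26


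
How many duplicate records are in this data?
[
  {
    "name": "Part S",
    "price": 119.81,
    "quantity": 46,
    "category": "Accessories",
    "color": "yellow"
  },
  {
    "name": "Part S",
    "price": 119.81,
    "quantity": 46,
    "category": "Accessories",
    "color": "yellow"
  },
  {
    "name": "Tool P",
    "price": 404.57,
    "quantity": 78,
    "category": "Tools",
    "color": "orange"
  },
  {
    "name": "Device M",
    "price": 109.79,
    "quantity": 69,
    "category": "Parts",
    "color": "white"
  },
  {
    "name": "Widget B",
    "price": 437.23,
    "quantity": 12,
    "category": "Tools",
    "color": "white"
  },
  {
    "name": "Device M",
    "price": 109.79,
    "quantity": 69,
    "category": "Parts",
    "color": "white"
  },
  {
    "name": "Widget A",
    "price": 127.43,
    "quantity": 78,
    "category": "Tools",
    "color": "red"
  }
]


Checking 7 records for duplicates:

  Row 1: Part S ($119.81, qty 46)
  Row 2: Part S ($119.81, qty 46) <-- DUPLICATE
  Row 3: Tool P ($404.57, qty 78)
  Row 4: Device M ($109.79, qty 69)
  Row 5: Widget B ($437.23, qty 12)
  Row 6: Device M ($109.79, qty 69) <-- DUPLICATE
  Row 7: Widget A ($127.43, qty 78)

Duplicates found: 2
Unique records: 5

2 duplicates, 5 unique


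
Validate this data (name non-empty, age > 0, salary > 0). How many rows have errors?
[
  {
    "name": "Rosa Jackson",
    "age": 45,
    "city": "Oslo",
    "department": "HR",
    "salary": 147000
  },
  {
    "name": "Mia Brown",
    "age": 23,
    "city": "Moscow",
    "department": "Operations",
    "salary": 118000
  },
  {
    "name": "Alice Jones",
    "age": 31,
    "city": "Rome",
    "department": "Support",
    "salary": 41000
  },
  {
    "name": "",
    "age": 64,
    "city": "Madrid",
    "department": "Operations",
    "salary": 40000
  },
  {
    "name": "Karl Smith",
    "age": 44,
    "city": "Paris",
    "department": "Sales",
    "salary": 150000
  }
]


Validating 5 records:
Rules: name non-empty, age > 0, salary > 0

  Row 1 (Rosa Jackson): OK
  Row 2 (Mia Brown): OK
  Row 3 (Alice Jones): OK
  Row 4 (???): empty name
  Row 5 (Karl Smith): OK

Total errors: 1

1 errors


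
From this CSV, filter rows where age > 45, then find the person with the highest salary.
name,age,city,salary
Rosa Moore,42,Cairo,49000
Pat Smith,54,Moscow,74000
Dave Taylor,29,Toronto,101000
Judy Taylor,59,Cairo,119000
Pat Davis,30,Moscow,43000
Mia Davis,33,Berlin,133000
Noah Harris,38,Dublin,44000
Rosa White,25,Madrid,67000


Filter: age > 45
Sort by: salary (descending)

Filtered records (2):
  Judy Taylor, age 59, salary $119000
  Pat Smith, age 54, salary $74000

Highest salary: Judy Taylor ($119000)

Judy Taylor


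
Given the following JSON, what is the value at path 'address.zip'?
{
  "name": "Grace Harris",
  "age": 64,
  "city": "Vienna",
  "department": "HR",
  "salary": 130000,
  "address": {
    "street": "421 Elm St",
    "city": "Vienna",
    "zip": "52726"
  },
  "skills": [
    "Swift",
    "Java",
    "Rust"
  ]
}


Query: address.zip
Path: address -> zip
Value: 52726

52726


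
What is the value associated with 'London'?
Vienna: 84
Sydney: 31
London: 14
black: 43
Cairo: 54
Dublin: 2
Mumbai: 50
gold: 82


Looking up key 'London'
Value: 14

14


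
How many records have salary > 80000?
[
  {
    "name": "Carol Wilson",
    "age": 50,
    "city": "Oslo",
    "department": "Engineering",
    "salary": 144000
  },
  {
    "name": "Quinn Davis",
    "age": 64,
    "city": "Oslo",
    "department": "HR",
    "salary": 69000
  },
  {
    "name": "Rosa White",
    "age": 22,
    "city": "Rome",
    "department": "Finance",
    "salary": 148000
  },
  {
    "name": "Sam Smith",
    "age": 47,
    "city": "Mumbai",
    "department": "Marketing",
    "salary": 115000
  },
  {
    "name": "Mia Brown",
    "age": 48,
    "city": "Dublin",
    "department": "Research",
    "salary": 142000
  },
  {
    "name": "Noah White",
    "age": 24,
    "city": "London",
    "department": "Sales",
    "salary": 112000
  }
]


Data: 6 records
Condition: salary > 80000

Checking each record:
  Carol Wilson: 144000 MATCH
  Quinn Davis: 69000
  Rosa White: 148000 MATCH
  Sam Smith: 115000 MATCH
  Mia Brown: 142000 MATCH
  Noah White: 112000 MATCH

Count: 5

5


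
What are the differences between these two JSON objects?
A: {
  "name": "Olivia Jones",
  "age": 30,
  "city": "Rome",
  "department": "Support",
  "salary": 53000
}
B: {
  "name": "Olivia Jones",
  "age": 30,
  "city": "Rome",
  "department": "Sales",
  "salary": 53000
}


Comparing each field (in key order):
  name: same
  age: same
  city: same
  department: DIFFERENT
  salary: same
Differences:
  department: Support -> Sales

1 field(s) changed

1 change: department


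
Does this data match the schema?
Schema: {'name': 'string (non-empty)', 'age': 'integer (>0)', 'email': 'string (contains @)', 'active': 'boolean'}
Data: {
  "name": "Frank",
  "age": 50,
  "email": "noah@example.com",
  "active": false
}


Validating each field against schema:
  name: OK (non-empty string)
  age: OK (positive integer)
  email: OK (string with @)
  active: OK (boolean)

Result: VALID

VALID


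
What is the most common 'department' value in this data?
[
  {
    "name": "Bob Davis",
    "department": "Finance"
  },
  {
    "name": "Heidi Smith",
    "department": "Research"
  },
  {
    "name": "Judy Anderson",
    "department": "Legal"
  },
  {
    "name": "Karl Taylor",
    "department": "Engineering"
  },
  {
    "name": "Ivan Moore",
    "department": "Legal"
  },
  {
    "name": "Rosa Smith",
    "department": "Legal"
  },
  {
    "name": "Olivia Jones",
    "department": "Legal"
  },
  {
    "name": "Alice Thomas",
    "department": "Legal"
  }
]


Counting 'department' values across 8 records:

  Legal: 5 #####
  Finance: 1 #
  Research: 1 #
  Engineering: 1 #

Most common: Legal (5 times)

Legal (5 times)


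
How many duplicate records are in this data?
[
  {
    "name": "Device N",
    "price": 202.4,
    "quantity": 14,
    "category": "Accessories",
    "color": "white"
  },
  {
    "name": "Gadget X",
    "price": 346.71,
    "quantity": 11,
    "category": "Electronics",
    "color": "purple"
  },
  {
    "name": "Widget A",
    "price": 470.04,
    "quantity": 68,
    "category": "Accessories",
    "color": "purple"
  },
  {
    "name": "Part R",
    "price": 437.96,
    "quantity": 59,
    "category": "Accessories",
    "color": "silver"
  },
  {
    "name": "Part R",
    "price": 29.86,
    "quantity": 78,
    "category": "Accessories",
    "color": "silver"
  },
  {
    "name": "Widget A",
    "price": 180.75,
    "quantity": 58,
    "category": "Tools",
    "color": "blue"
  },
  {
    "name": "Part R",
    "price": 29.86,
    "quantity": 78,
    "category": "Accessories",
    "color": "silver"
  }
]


Checking 7 records for duplicates:

  Row 1: Device N ($202.4, qty 14)
  Row 2: Gadget X ($346.71, qty 11)
  Row 3: Widget A ($470.04, qty 68)
  Row 4: Part R ($437.96, qty 59)
  Row 5: Part R ($29.86, qty 78)
  Row 6: Widget A ($180.75, qty 58)
  Row 7: Part R ($29.86, qty 78) <-- DUPLICATE

Duplicates found: 1
Unique records: 6

1 duplicates, 6 unique


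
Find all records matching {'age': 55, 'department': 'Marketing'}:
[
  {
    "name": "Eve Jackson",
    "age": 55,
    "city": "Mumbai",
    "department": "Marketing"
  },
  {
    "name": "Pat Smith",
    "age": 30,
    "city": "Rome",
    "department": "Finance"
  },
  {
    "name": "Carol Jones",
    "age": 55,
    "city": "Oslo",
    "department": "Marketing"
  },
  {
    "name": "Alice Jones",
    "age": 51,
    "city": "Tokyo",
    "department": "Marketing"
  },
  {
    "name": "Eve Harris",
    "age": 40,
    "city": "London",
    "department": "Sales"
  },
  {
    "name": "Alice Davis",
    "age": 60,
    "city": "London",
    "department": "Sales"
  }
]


Search criteria: {'age': 55, 'department': 'Marketing'}

Checking 6 records:
  Eve Jackson: {age: 55, department: Marketing} <-- MATCH
  Pat Smith: {age: 30, department: Finance}
  Carol Jones: {age: 55, department: Marketing} <-- MATCH
  Alice Jones: {age: 51, department: Marketing}
  Eve Harris: {age: 40, department: Sales}
  Alice Davis: {age: 60, department: Sales}

Matches: ["Eve Jackson", "Carol Jones"]

["Eve Jackson", "Carol Jones"]


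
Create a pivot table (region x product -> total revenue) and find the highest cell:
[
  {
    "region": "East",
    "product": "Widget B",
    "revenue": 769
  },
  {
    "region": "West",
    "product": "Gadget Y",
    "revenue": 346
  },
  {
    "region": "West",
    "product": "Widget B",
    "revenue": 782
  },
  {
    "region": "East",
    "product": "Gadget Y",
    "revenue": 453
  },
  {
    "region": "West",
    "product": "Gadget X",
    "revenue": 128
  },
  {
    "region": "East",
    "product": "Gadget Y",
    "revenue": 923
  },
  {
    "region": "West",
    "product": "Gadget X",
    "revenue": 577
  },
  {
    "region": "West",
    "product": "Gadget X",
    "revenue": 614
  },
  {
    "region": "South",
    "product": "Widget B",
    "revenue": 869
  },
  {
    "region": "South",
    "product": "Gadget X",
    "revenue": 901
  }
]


Pivot: region (rows) x product (columns) -> total revenue

     Gadget X      Gadget Y      Widget B    
East             0          1376           769  
South          901             0           869  
West          1319           346           782  

Highest: East / Gadget Y = $1376

East / Gadget Y = $1376


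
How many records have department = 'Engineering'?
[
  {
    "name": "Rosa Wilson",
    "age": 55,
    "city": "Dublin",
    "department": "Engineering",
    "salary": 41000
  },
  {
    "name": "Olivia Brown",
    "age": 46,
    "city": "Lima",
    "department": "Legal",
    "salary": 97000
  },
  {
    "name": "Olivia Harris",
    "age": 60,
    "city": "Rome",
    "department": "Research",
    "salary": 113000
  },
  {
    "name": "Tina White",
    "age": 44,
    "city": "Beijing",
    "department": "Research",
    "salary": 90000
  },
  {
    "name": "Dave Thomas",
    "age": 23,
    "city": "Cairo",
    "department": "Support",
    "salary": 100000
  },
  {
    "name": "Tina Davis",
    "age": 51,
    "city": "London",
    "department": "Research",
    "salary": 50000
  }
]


Data: 6 records
Condition: department = 'Engineering'

Checking each record:
  Rosa Wilson: Engineering MATCH
  Olivia Brown: Legal
  Olivia Harris: Research
  Tina White: Research
  Dave Thomas: Support
  Tina Davis: Research

Count: 1

1


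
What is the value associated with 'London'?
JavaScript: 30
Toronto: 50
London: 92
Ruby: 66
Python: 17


Looking up key 'London'
Value: 92

92


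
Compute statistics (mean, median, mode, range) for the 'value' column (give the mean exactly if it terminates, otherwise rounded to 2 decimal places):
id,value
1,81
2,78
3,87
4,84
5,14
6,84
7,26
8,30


Data: [81, 78, 87, 84, 14, 84, 26, 30]
Count: 8
Sum: 484
Mean: 484/8 = 60.5
Sorted: [14, 26, 30, 78, 81, 84, 84, 87]
Median: 79.5
Mode: 84 (2 times)
Range: 87 - 14 = 73
Min: 14, Max: 87

mean=60.5, median=79.5, mode=84, range=73


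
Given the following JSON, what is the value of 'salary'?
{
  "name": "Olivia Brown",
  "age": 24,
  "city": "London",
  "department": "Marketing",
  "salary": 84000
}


Looking up field 'salary'
Value: 84000

84000


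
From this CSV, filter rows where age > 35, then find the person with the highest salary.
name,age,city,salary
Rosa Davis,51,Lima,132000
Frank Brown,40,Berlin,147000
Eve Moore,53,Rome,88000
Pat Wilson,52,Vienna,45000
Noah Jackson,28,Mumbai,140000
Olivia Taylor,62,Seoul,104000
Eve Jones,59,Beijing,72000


Filter: age > 35
Sort by: salary (descending)

Filtered records (6):
  Frank Brown, age 40, salary $147000
  Rosa Davis, age 51, salary $132000
  Olivia Taylor, age 62, salary $104000
  Eve Moore, age 53, salary $88000
  Eve Jones, age 59, salary $72000
  Pat Wilson, age 52, salary $45000

Highest salary: Frank Brown ($147000)

Frank Brown


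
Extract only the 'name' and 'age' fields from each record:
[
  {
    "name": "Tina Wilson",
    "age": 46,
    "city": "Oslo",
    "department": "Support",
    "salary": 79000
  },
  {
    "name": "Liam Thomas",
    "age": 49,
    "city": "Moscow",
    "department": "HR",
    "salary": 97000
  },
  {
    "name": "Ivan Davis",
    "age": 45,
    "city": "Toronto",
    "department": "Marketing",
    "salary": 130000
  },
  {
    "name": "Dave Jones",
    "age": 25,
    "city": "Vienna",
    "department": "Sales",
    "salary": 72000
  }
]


Original: 4 records with fields: name, age, city, department, salary
Keep: ['name', 'age']
Drop: ['city', 'department', 'salary']
Result: 4 records, 2 fields each

[
  {
    "name": "Tina Wilson",
    "age": 46
  },
  {
    "name": "Liam Thomas",
    "age": 49
  },
  {
    "name": "Ivan Davis",
    "age": 45
  },
  {
    "name": "Dave Jones",
    "age": 25
  }
]


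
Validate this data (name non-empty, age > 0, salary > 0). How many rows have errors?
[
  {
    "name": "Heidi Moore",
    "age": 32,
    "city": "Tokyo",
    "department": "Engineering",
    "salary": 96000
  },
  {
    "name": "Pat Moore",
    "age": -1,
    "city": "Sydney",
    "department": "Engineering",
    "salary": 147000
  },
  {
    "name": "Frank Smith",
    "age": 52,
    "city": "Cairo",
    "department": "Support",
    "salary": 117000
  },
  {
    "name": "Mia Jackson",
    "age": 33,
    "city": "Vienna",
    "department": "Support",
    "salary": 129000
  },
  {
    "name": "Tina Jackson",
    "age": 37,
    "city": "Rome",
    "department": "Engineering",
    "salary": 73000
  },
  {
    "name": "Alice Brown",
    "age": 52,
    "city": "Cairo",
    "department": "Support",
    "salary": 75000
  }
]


Validating 6 records:
Rules: name non-empty, age > 0, salary > 0

  Row 1 (Heidi Moore): OK
  Row 2 (Pat Moore): negative age: -1
  Row 3 (Frank Smith): OK
  Row 4 (Mia Jackson): OK
  Row 5 (Tina Jackson): OK
  Row 6 (Alice Brown): OK

Total errors: 1

1 errors


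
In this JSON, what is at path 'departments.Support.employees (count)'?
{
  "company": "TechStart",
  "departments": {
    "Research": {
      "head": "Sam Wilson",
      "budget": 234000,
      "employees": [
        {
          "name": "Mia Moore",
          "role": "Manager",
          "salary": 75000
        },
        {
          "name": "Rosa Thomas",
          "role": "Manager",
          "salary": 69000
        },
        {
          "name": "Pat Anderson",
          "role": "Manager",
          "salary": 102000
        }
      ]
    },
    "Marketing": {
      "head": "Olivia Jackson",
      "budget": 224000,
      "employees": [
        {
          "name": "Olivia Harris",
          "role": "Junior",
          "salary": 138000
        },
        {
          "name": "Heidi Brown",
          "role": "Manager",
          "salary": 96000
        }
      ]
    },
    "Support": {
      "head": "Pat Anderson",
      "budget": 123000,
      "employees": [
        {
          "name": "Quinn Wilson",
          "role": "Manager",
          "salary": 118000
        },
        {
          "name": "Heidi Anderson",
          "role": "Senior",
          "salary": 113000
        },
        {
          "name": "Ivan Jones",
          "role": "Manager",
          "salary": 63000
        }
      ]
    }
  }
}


Path: departments.Support.employees (count)

Navigate:
  -> departments
  -> Support
  -> employees (array, length 3)

3


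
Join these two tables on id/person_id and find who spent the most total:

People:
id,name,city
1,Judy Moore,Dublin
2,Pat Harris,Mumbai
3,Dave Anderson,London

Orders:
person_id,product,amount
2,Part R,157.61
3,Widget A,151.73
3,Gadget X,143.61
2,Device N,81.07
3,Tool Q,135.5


Join on: people.id = orders.person_id

Joined rows:
  Pat Harris (Mumbai) bought Part R for $157.61
  Dave Anderson (London) bought Widget A for $151.73
  Dave Anderson (London) bought Gadget X for $143.61
  Pat Harris (Mumbai) bought Device N for $81.07
  Dave Anderson (London) bought Tool Q for $135.5

Total per person:
  Dave Anderson: $430.84
  Pat Harris: $238.68

Top spender: Dave Anderson ($430.84)

Dave Anderson ($430.84)
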